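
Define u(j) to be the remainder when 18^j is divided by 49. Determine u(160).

18

We have u(1) = 18, u(2) = 30, u(3) = 1, u(4) = 18.
Since u(4) = u(1) = 18, the sequence is periodic with period 3.
So u(160) = u(1 + ((160-1) mod 3)) = u(1) = 18.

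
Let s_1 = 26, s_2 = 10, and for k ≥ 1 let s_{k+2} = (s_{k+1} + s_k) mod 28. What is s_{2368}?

We have s_1 = 26; s_2 = 10; s_3 = 8; s_4 = 18; s_5 = 26; s_6 = 16; s_7 = 14; s_8 = 2; s_9 = 16; s_{10} = 18; s_{11} = 6; s_{12} = 24; s_{13} = 2; s_{14} = 26; s_{15} = 0; s_{16} = 26; s_{17} = 26; s_{18} = 24; s_{19} = 22; s_{20} = 18; s_{21} = 12; s_{22} = 2; s_{23} = 14; s_{24} = 16; s_{25} = 2; s_{26} = 18; s_{27} = 20; s_{28} = 10; s_{29} = 2; s_{30} = 12; s_{31} = 14; s_{32} = 26; s_{33} = 12; s_{34} = 10; s_{35} = 22; s_{36} = 4; s_{37} = 26; s_{38} = 2; s_{39} = 0; s_{40} = 2; s_{41} = 2; s_{42} = 4; s_{43} = 6; s_{44} = 10; s_{45} = 16; s_{46} = 26; s_{47} = 14; s_{48} = 12; s_{49} = 26; s_{50} = 10.
The sequence repeats with period 48.
So s_{2368} = s_{1 + ((2368-1) mod 48)} = s_{16} = 26.

26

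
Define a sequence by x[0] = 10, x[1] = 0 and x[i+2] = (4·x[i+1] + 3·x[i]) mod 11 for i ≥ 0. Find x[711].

4

x[0] = 10; x[1] = 0; x[2] = 8; x[3] = 10; x[4] = 9; x[5] = 0; x[6] = 5; x[7] = 9; x[8] = 7; x[9] = 0; x[10] = 10; x[11] = 7; x[12] = 3; x[13] = 0; x[14] = 9; x[15] = 3; x[16] = 6; x[17] = 0; x[18] = 7; x[19] = 6; x[20] = 1; x[21] = 0; x[22] = 3; x[23] = 1; x[24] = 2; x[25] = 0; x[26] = 6; x[27] = 2; x[28] = 4; x[29] = 0; x[30] = 1; x[31] = 4; x[32] = 8; x[33] = 0; x[34] = 2; x[35] = 8; x[36] = 5; x[37] = 0; x[38] = 4; x[39] = 5; x[40] = 10; x[41] = 0.
The sequence repeats with period 40.
So x[711] = x[0 + ((711-0) mod 40)] = x[31] = 4.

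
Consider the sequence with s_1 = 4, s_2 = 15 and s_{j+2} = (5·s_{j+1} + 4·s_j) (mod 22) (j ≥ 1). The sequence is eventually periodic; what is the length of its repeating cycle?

40

Computing terms: s_1 = 4, s_2 = 15, s_3 = 3, s_4 = 9, s_5 = 13, s_6 = 13, s_7 = 7, s_8 = 21, s_9 = 1, s_{10} = 1, s_{11} = 9, s_{12} = 5, s_{13} = 17, s_{14} = 17, s_{15} = 21, s_{16} = 19, s_{17} = 3, s_{18} = 3, s_{19} = 5, s_{20} = 15, s_{21} = 7, s_{22} = 7, s_{23} = 19, s_{24} = 13, s_{25} = 9, s_{26} = 9, s_{27} = 15, s_{28} = 1, s_{29} = 21, s_{30} = 21, s_{31} = 13, s_{32} = 17, s_{33} = 5, s_{34} = 5, s_{35} = 1, s_{36} = 3, s_{37} = 19, s_{38} = 19, s_{39} = 17, s_{40} = 7, s_{41} = 15, s_{42} = 15, s_{43} = 3.
Since (s_{42}, s_{43}) = (s_2, s_3) = (15, 3) (two consecutive terms determine the rest), the sequence is eventually periodic: after a pre-period of length 1 it cycles with period 40.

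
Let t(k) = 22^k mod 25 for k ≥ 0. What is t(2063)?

t(0) = 1,  t(1) = 22,  t(2) = 9,  t(3) = 23,  t(4) = 6,  t(5) = 7,  t(6) = 4,  t(7) = 13,  t(8) = 11,  t(9) = 17,  t(10) = 24,  t(11) = 3,  t(12) = 16,  t(13) = 2,  t(14) = 19,  t(15) = 18,  t(16) = 21,  t(17) = 12,  t(18) = 14,  t(19) = 8,  t(20) = 1.
The sequence repeats with period 20.
So t(2063) = t(0 + ((2063-0) mod 20)) = t(3) = 23.

23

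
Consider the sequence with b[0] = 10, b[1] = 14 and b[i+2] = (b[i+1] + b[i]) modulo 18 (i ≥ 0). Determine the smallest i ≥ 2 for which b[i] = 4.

Computing terms: b[0] = 10; b[1] = 14; b[2] = 6; b[3] = 2; b[4] = 8; b[5] = 10; b[6] = 0; b[7] = 10; b[8] = 10; b[9] = 2; b[10] = 12; b[11] = 14; b[12] = 8; b[13] = 4; b[14] = 12; b[15] = 16; b[16] = 10; b[17] = 8; b[18] = 0; b[19] = 8; b[20] = 8; b[21] = 16; b[22] = 6; b[23] = 4; b[24] = 10; b[25] = 14.
The sequence repeats with period 24.
The value 4 first appears (with i ≥ 2) at b[13].

13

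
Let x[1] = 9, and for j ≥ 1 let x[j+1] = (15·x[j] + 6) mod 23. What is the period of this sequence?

22

Listing terms: x[1] = 9; x[2] = 3; x[3] = 5; x[4] = 12; x[5] = 2; x[6] = 13; x[7] = 17; x[8] = 8; x[9] = 11; x[10] = 10; x[11] = 18; x[12] = 0; x[13] = 6; x[14] = 4; x[15] = 20; x[16] = 7; x[17] = 19; x[18] = 15; x[19] = 1; x[20] = 21; x[21] = 22; x[22] = 14; x[23] = 9.
Since x[23] = x[1] = 9, the sequence is periodic with period 22.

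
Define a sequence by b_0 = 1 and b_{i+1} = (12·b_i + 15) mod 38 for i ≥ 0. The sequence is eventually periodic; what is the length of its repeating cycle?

6

b_0 = 1,  b_1 = 27,  b_2 = 35,  b_3 = 17,  b_4 = 29,  b_5 = 21,  b_6 = 1.
Since b_6 = b_0 = 1, the sequence is periodic with period 6.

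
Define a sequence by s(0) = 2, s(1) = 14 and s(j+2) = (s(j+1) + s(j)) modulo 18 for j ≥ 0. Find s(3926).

2

Computing terms: s(0) = 2, s(1) = 14, s(2) = 16, s(3) = 12, s(4) = 10, s(5) = 4, s(6) = 14, s(7) = 0, s(8) = 14, s(9) = 14, s(10) = 10, s(11) = 6, s(12) = 16, s(13) = 4, s(14) = 2, s(15) = 6, s(16) = 8, s(17) = 14, s(18) = 4, s(19) = 0, s(20) = 4, s(21) = 4, s(22) = 8, s(23) = 12, s(24) = 2, s(25) = 14.
The sequence repeats with period 24.
(3926 - 0) mod 24 = 14, so s(3926) = s(14) = 2.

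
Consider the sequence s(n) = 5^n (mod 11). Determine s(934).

Listing terms: s(0) = 1,  s(1) = 5,  s(2) = 3,  s(3) = 4,  s(4) = 9,  s(5) = 1.
The sequence repeats with period 5.
(934 - 0) mod 5 = 4, so s(934) = s(4) = 9.

9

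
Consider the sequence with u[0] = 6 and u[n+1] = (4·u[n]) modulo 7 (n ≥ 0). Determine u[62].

We have u[0] = 6,  u[1] = 3,  u[2] = 5,  u[3] = 6.
Since u[3] = u[0] = 6, the sequence is periodic with period 3.
(62 - 0) mod 3 = 2, so u[62] = u[2] = 5.

5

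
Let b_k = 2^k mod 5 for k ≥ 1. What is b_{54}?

4

We have b_1 = 2,  b_2 = 4,  b_3 = 3,  b_4 = 1,  b_5 = 2.
Since b_5 = b_1 = 2, the sequence is periodic with period 4.
(54 - 1) mod 4 = 1, so b_{54} = b_2 = 4.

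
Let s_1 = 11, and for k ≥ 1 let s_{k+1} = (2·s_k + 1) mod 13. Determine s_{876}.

s_1 = 11; s_2 = 10; s_3 = 8; s_4 = 4; s_5 = 9; s_6 = 6; s_7 = 0; s_8 = 1; s_9 = 3; s_{10} = 7; s_{11} = 2; s_{12} = 5; s_{13} = 11.
Since s_{13} = s_1 = 11, the sequence is periodic with period 12.
So s_{876} = s_{1 + ((876-1) mod 12)} = s_{12} = 5.

5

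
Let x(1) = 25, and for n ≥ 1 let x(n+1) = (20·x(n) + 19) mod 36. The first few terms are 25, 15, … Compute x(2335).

7

We have x(1) = 25, x(2) = 15, x(3) = 31, x(4) = 27, x(5) = 19, x(6) = 3, x(7) = 7, x(8) = 15.
Since x(8) = x(2) = 15, the sequence is eventually periodic: after a pre-period of length 1 it cycles with period 6.
For n ≥ 2, x(n) depends only on (n - 2) mod 6. (2335 - 2) mod 6 = 5, so x(2335) = x(7) = 7.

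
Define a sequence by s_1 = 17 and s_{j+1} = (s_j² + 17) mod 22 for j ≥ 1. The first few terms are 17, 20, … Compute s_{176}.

We have s_1 = 17,  s_2 = 20,  s_3 = 21,  s_4 = 18,  s_5 = 11,  s_6 = 6,  s_7 = 9,  s_8 = 10,  s_9 = 7,  s_{10} = 0,  s_{11} = 17.
Since s_{11} = s_1 = 17, the sequence is periodic with period 10.
So s_{176} = s_{1 + ((176-1) mod 10)} = s_6 = 6.

6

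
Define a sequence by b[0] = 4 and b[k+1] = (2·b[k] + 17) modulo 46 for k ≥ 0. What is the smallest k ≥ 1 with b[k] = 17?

9

b[0] = 4; b[1] = 25; b[2] = 21; b[3] = 13; b[4] = 43; b[5] = 11; b[6] = 39; b[7] = 3; b[8] = 23; b[9] = 17; b[10] = 5; b[11] = 27; b[12] = 25.
Since b[12] = b[1] = 25, the sequence is eventually periodic: after a pre-period of length 1 it cycles with period 11.
The value 17 first appears (with k ≥ 1) at b[9].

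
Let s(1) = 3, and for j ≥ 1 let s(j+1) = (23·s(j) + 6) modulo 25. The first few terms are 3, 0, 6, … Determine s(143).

We have s(1) = 3,  s(2) = 0,  s(3) = 6,  s(4) = 19,  s(5) = 18,  s(6) = 20,  s(7) = 16,  s(8) = 24,  s(9) = 8,  s(10) = 15,  s(11) = 1,  s(12) = 4,  s(13) = 23,  s(14) = 10,  s(15) = 11,  s(16) = 9,  s(17) = 13,  s(18) = 5,  s(19) = 21,  s(20) = 14,  s(21) = 3.
Since s(21) = s(1) = 3, the sequence is periodic with period 20.
So s(143) = s(1 + ((143-1) mod 20)) = s(3) = 6.

6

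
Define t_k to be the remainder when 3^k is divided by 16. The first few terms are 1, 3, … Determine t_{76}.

1

Computing terms: t_0 = 1; t_1 = 3; t_2 = 9; t_3 = 11; t_4 = 1.
Since t_4 = t_0 = 1, the sequence is periodic with period 4.
So t_{76} = t_{0 + ((76-0) mod 4)} = t_0 = 1.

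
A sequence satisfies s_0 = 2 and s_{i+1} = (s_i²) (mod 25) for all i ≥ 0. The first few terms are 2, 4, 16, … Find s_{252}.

11

s_0 = 2; s_1 = 4; s_2 = 16; s_3 = 6; s_4 = 11; s_5 = 21; s_6 = 16.
Since s_6 = s_2 = 16, the sequence is eventually periodic: after a pre-period of length 2 it cycles with period 4.
For i ≥ 2, s_i depends only on (i - 2) mod 4. (252 - 2) mod 4 = 2, so s_{252} = s_4 = 11.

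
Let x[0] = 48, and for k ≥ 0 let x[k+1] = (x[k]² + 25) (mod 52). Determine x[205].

We have x[0] = 48,  x[1] = 41,  x[2] = 42,  x[3] = 21,  x[4] = 50,  x[5] = 29,  x[6] = 34,  x[7] = 37,  x[8] = 42.
Since x[8] = x[2] = 42, the sequence is eventually periodic: after a pre-period of length 2 it cycles with period 6.
For k ≥ 2, x[k] depends only on (k - 2) mod 6. (205 - 2) mod 6 = 5, so x[205] = x[7] = 37.

37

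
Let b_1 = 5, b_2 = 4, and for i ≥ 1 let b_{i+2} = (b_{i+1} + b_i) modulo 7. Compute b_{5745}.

5

We have b_1 = 5, b_2 = 4, b_3 = 2, b_4 = 6, b_5 = 1, b_6 = 0, b_7 = 1, b_8 = 1, b_9 = 2, b_{10} = 3, b_{11} = 5, b_{12} = 1, b_{13} = 6, b_{14} = 0, b_{15} = 6, b_{16} = 6, b_{17} = 5, b_{18} = 4.
The sequence repeats with period 16.
(5745 - 1) mod 16 = 0, so b_{5745} = b_1 = 5.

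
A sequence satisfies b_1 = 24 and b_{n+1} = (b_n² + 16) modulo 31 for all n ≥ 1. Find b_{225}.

26

Listing terms: b_1 = 24,  b_2 = 3,  b_3 = 25,  b_4 = 21,  b_5 = 23,  b_6 = 18,  b_7 = 30,  b_8 = 17,  b_9 = 26,  b_{10} = 10,  b_{11} = 23.
Since b_{11} = b_5 = 23, the sequence is eventually periodic: after a pre-period of length 4 it cycles with period 6.
For n ≥ 5, b_n depends only on (n - 5) mod 6. (225 - 5) mod 6 = 4, so b_{225} = b_9 = 26.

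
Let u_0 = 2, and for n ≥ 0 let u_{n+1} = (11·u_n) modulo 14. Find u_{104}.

4

Computing terms: u_0 = 2, u_1 = 8, u_2 = 4, u_3 = 2.
Since u_3 = u_0 = 2, the sequence is periodic with period 3.
So u_{104} = u_{0 + ((104-0) mod 3)} = u_2 = 4.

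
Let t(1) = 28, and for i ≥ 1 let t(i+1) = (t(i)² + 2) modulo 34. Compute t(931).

We have t(1) = 28, t(2) = 4, t(3) = 18, t(4) = 20, t(5) = 28.
Since t(5) = t(1) = 28, the sequence is periodic with period 4.
(931 - 1) mod 4 = 2, so t(931) = t(3) = 18.

18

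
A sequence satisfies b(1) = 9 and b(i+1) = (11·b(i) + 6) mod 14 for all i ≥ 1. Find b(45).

Listing terms: b(1) = 9; b(2) = 7; b(3) = 13; b(4) = 9.
The sequence repeats with period 3.
(45 - 1) mod 3 = 2, so b(45) = b(3) = 13.

13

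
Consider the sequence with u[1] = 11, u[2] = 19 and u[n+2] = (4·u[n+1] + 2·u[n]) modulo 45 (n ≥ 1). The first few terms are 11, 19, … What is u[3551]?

8

Computing terms: u[1] = 11; u[2] = 19; u[3] = 8; u[4] = 25; u[5] = 26; u[6] = 19; u[7] = 38; u[8] = 10; u[9] = 26; u[10] = 34; u[11] = 8; u[12] = 10; u[13] = 11; u[14] = 19.
Since (u[13], u[14]) = (u[1], u[2]) = (11, 19) (two consecutive terms determine the rest), the sequence is periodic with period 12.
So u[3551] = u[1 + ((3551-1) mod 12)] = u[11] = 8.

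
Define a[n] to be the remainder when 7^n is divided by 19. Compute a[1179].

1

We have a[1] = 7, a[2] = 11, a[3] = 1, a[4] = 7.
The sequence repeats with period 3.
So a[1179] = a[1 + ((1179-1) mod 3)] = a[3] = 1.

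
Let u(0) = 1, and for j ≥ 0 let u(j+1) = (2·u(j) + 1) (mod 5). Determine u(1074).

2

u(0) = 1,  u(1) = 3,  u(2) = 2,  u(3) = 0,  u(4) = 1.
The sequence repeats with period 4.
(1074 - 0) mod 4 = 2, so u(1074) = u(2) = 2.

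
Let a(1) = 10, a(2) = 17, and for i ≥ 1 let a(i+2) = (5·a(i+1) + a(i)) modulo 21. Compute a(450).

Listing terms: a(1) = 10,  a(2) = 17,  a(3) = 11,  a(4) = 9,  a(5) = 14,  a(6) = 16,  a(7) = 10,  a(8) = 3,  a(9) = 4,  a(10) = 2,  a(11) = 14,  a(12) = 9,  a(13) = 17,  a(14) = 10,  a(15) = 4,  a(16) = 9,  a(17) = 7,  a(18) = 2,  a(19) = 17,  a(20) = 3,  a(21) = 11,  a(22) = 16,  a(23) = 7,  a(24) = 9,  a(25) = 10,  a(26) = 17.
The sequence repeats with period 24.
So a(450) = a(1 + ((450-1) mod 24)) = a(18) = 2.

2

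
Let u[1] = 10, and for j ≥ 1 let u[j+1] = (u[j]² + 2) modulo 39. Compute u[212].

12

Listing terms: u[1] = 10, u[2] = 24, u[3] = 32, u[4] = 12, u[5] = 29, u[6] = 24.
Since u[6] = u[2] = 24, the sequence is eventually periodic: after a pre-period of length 1 it cycles with period 4.
For j ≥ 2, u[j] depends only on (j - 2) mod 4. (212 - 2) mod 4 = 2, so u[212] = u[4] = 12.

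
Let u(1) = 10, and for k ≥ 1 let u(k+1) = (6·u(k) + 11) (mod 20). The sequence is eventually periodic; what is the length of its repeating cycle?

Computing terms: u(1) = 10,  u(2) = 11,  u(3) = 17,  u(4) = 13,  u(5) = 9,  u(6) = 5,  u(7) = 1,  u(8) = 17.
Since u(8) = u(3) = 17, the sequence is eventually periodic: after a pre-period of length 2 it cycles with period 5.

5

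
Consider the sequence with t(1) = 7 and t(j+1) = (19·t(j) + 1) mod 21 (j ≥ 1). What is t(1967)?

Listing terms: t(1) = 7; t(2) = 8; t(3) = 6; t(4) = 10; t(5) = 2; t(6) = 18; t(7) = 7.
The sequence repeats with period 6.
So t(1967) = t(1 + ((1967-1) mod 6)) = t(5) = 2.

2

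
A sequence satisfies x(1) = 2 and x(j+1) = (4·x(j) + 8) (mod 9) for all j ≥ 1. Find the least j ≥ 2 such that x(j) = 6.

6

Computing terms: x(1) = 2, x(2) = 7, x(3) = 0, x(4) = 8, x(5) = 4, x(6) = 6, x(7) = 5, x(8) = 1, x(9) = 3, x(10) = 2.
The sequence repeats with period 9.
The value 6 first appears (with j ≥ 2) at x(6).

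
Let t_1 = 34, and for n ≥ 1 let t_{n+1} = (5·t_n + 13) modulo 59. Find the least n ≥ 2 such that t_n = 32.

5

Listing terms: t_1 = 34, t_2 = 6, t_3 = 43, t_4 = 51, t_5 = 32, t_6 = 55, t_7 = 52, t_8 = 37, t_9 = 21, t_{10} = 0, t_{11} = 13, t_{12} = 19, t_{13} = 49, t_{14} = 22, t_{15} = 5, t_{16} = 38, t_{17} = 26, t_{18} = 25, t_{19} = 20, t_{20} = 54, t_{21} = 47, t_{22} = 12, t_{23} = 14, t_{24} = 24, t_{25} = 15, t_{26} = 29, t_{27} = 40, t_{28} = 36, t_{29} = 16, t_{30} = 34.
The sequence repeats with period 29.
The value 32 first appears (with n ≥ 2) at t_5.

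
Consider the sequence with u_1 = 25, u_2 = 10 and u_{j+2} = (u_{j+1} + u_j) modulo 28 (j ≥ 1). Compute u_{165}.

We have u_1 = 25, u_2 = 10, u_3 = 7, u_4 = 17, u_5 = 24, u_6 = 13, u_7 = 9, u_8 = 22, u_9 = 3, u_{10} = 25, u_{11} = 0, u_{12} = 25, u_{13} = 25, u_{14} = 22, u_{15} = 19, u_{16} = 13, u_{17} = 4, u_{18} = 17, u_{19} = 21, u_{20} = 10, u_{21} = 3, u_{22} = 13, u_{23} = 16, u_{24} = 1, u_{25} = 17, u_{26} = 18, u_{27} = 7, u_{28} = 25, u_{29} = 4, u_{30} = 1, u_{31} = 5, u_{32} = 6, u_{33} = 11, u_{34} = 17, u_{35} = 0, u_{36} = 17, u_{37} = 17, u_{38} = 6, u_{39} = 23, u_{40} = 1, u_{41} = 24, u_{42} = 25, u_{43} = 21, u_{44} = 18, u_{45} = 11, u_{46} = 1, u_{47} = 12, u_{48} = 13, u_{49} = 25, u_{50} = 10.
The sequence repeats with period 48.
So u_{165} = u_{1 + ((165-1) mod 48)} = u_{21} = 3.

3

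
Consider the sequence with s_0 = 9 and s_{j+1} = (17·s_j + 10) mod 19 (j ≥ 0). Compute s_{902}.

7

s_0 = 9; s_1 = 11; s_2 = 7; s_3 = 15; s_4 = 18; s_5 = 12; s_6 = 5; s_7 = 0; s_8 = 10; s_9 = 9.
The sequence repeats with period 9.
(902 - 0) mod 9 = 2, so s_{902} = s_2 = 7.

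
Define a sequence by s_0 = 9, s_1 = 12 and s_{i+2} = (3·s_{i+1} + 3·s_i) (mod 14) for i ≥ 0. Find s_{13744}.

We have s_0 = 9, s_1 = 12, s_2 = 7, s_3 = 1, s_4 = 10, s_5 = 5, s_6 = 3, s_7 = 10, s_8 = 11, s_9 = 7, s_{10} = 12, s_{11} = 1, s_{12} = 11, s_{13} = 8, s_{14} = 1, s_{15} = 13, s_{16} = 0, s_{17} = 11, s_{18} = 5, s_{19} = 6, s_{20} = 5, s_{21} = 5, s_{22} = 2, s_{23} = 7, s_{24} = 13, s_{25} = 4, s_{26} = 9, s_{27} = 11, s_{28} = 4, s_{29} = 3, s_{30} = 7, s_{31} = 2, s_{32} = 13, s_{33} = 3, s_{34} = 6, s_{35} = 13, s_{36} = 1, s_{37} = 0, s_{38} = 3, s_{39} = 9, s_{40} = 8, s_{41} = 9, s_{42} = 9, s_{43} = 12.
The sequence repeats with period 42.
(13744 - 0) mod 42 = 10, so s_{13744} = s_{10} = 12.

12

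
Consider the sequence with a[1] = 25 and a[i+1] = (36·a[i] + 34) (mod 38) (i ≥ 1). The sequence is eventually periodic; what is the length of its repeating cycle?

a[1] = 25; a[2] = 22; a[3] = 28; a[4] = 16; a[5] = 2; a[6] = 30; a[7] = 12; a[8] = 10; a[9] = 14; a[10] = 6; a[11] = 22.
Since a[11] = a[2] = 22, the sequence is eventually periodic: after a pre-period of length 1 it cycles with period 9.

9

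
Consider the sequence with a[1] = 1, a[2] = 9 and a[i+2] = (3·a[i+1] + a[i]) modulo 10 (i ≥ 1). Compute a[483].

Listing terms: a[1] = 1; a[2] = 9; a[3] = 8; a[4] = 3; a[5] = 7; a[6] = 4; a[7] = 9; a[8] = 1; a[9] = 2; a[10] = 7; a[11] = 3; a[12] = 6; a[13] = 1; a[14] = 9.
The sequence repeats with period 12.
So a[483] = a[1 + ((483-1) mod 12)] = a[3] = 8.

8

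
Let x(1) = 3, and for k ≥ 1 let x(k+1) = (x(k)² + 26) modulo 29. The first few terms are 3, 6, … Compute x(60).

Computing terms: x(1) = 3,  x(2) = 6,  x(3) = 4,  x(4) = 13,  x(5) = 21,  x(6) = 3.
Since x(6) = x(1) = 3, the sequence is periodic with period 5.
So x(60) = x(1 + ((60-1) mod 5)) = x(5) = 21.

21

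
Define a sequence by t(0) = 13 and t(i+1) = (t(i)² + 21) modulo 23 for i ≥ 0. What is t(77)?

11

t(0) = 13,  t(1) = 6,  t(2) = 11,  t(3) = 4,  t(4) = 14,  t(5) = 10,  t(6) = 6.
Since t(6) = t(1) = 6, the sequence is eventually periodic: after a pre-period of length 1 it cycles with period 5.
For i ≥ 1, t(i) depends only on (i - 1) mod 5. (77 - 1) mod 5 = 1, so t(77) = t(2) = 11.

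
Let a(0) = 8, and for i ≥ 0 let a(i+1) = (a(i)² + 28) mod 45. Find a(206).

32

Listing terms: a(0) = 8, a(1) = 2, a(2) = 32, a(3) = 17, a(4) = 2.
Since a(4) = a(1) = 2, the sequence is eventually periodic: after a pre-period of length 1 it cycles with period 3.
For i ≥ 1, a(i) depends only on (i - 1) mod 3. (206 - 1) mod 3 = 1, so a(206) = a(2) = 32.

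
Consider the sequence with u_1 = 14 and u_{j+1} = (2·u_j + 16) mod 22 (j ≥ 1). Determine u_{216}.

u_1 = 14, u_2 = 0, u_3 = 16, u_4 = 4, u_5 = 2, u_6 = 20, u_7 = 12, u_8 = 18, u_9 = 8, u_{10} = 10, u_{11} = 14.
Since u_{11} = u_1 = 14, the sequence is periodic with period 10.
(216 - 1) mod 10 = 5, so u_{216} = u_6 = 20.

20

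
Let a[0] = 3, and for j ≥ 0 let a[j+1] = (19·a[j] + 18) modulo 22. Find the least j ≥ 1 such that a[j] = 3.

a[0] = 3,  a[1] = 9,  a[2] = 13,  a[3] = 1,  a[4] = 15,  a[5] = 17,  a[6] = 11,  a[7] = 7,  a[8] = 19,  a[9] = 5,  a[10] = 3.
The sequence repeats with period 10.
The value 3 next appears (with j ≥ 1) at a[10].

10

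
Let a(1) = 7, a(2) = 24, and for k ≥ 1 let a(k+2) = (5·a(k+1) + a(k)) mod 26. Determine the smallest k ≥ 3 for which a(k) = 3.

Listing terms: a(1) = 7; a(2) = 24; a(3) = 23; a(4) = 9; a(5) = 16; a(6) = 11; a(7) = 19; a(8) = 2; a(9) = 3; a(10) = 17; a(11) = 10; a(12) = 15; a(13) = 7; a(14) = 24.
Since (a(13), a(14)) = (a(1), a(2)) = (7, 24) (two consecutive terms determine the rest), the sequence is periodic with period 12.
The value 3 first appears (with k ≥ 3) at a(9).

9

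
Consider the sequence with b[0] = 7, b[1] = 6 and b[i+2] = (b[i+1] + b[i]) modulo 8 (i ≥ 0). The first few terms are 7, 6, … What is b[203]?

7

We have b[0] = 7,  b[1] = 6,  b[2] = 5,  b[3] = 3,  b[4] = 0,  b[5] = 3,  b[6] = 3,  b[7] = 6,  b[8] = 1,  b[9] = 7,  b[10] = 0,  b[11] = 7,  b[12] = 7,  b[13] = 6.
Since (b[12], b[13]) = (b[0], b[1]) = (7, 6) (two consecutive terms determine the rest), the sequence is periodic with period 12.
(203 - 0) mod 12 = 11, so b[203] = b[11] = 7.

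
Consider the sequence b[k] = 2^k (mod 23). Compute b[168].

8

b[0] = 1; b[1] = 2; b[2] = 4; b[3] = 8; b[4] = 16; b[5] = 9; b[6] = 18; b[7] = 13; b[8] = 3; b[9] = 6; b[10] = 12; b[11] = 1.
The sequence repeats with period 11.
(168 - 0) mod 11 = 3, so b[168] = b[3] = 8.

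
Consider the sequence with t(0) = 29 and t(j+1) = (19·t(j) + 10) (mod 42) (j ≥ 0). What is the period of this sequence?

3

Listing terms: t(0) = 29, t(1) = 15, t(2) = 1, t(3) = 29.
The sequence repeats with period 3.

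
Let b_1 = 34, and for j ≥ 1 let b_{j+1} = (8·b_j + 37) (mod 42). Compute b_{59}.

31

b_1 = 34,  b_2 = 15,  b_3 = 31,  b_4 = 33,  b_5 = 7,  b_6 = 9,  b_7 = 25,  b_8 = 27,  b_9 = 1,  b_{10} = 3,  b_{11} = 19,  b_{12} = 21,  b_{13} = 37,  b_{14} = 39,  b_{15} = 13,  b_{16} = 15.
Since b_{16} = b_2 = 15, the sequence is eventually periodic: after a pre-period of length 1 it cycles with period 14.
For j ≥ 2, b_j depends only on (j - 2) mod 14. (59 - 2) mod 14 = 1, so b_{59} = b_3 = 31.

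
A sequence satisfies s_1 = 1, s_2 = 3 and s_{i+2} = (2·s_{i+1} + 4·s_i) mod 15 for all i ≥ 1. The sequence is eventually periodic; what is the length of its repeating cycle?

40

s_1 = 1,  s_2 = 3,  s_3 = 10,  s_4 = 2,  s_5 = 14,  s_6 = 6,  s_7 = 8,  s_8 = 10,  s_9 = 7,  s_{10} = 9,  s_{11} = 1,  s_{12} = 8,  s_{13} = 5,  s_{14} = 12,  s_{15} = 14,  s_{16} = 1,  s_{17} = 13,  s_{18} = 0,  s_{19} = 7,  s_{20} = 14,  s_{21} = 11,  s_{22} = 3,  s_{23} = 5,  s_{24} = 7,  s_{25} = 4,  s_{26} = 6,  s_{27} = 13,  s_{28} = 5,  s_{29} = 2,  s_{30} = 9,  s_{31} = 11,  s_{32} = 13,  s_{33} = 10,  s_{34} = 12,  s_{35} = 4,  s_{36} = 11,  s_{37} = 8,  s_{38} = 0,  s_{39} = 2,  s_{40} = 4,  s_{41} = 1,  s_{42} = 3.
The sequence repeats with period 40.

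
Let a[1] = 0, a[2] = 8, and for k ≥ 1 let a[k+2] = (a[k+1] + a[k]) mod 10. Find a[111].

0

Listing terms: a[1] = 0; a[2] = 8; a[3] = 8; a[4] = 6; a[5] = 4; a[6] = 0; a[7] = 4; a[8] = 4; a[9] = 8; a[10] = 2; a[11] = 0; a[12] = 2; a[13] = 2; a[14] = 4; a[15] = 6; a[16] = 0; a[17] = 6; a[18] = 6; a[19] = 2; a[20] = 8; a[21] = 0; a[22] = 8.
Since (a[21], a[22]) = (a[1], a[2]) = (0, 8) (two consecutive terms determine the rest), the sequence is periodic with period 20.
(111 - 1) mod 20 = 10, so a[111] = a[11] = 0.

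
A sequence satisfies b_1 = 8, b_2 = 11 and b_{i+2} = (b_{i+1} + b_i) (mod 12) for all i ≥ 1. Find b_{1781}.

We have b_1 = 8; b_2 = 11; b_3 = 7; b_4 = 6; b_5 = 1; b_6 = 7; b_7 = 8; b_8 = 3; b_9 = 11; b_{10} = 2; b_{11} = 1; b_{12} = 3; b_{13} = 4; b_{14} = 7; b_{15} = 11; b_{16} = 6; b_{17} = 5; b_{18} = 11; b_{19} = 4; b_{20} = 3; b_{21} = 7; b_{22} = 10; b_{23} = 5; b_{24} = 3; b_{25} = 8; b_{26} = 11.
The sequence repeats with period 24.
So b_{1781} = b_{1 + ((1781-1) mod 24)} = b_5 = 1.

1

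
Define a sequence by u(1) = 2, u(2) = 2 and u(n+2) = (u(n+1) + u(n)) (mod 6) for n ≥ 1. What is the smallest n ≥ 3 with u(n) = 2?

7

We have u(1) = 2; u(2) = 2; u(3) = 4; u(4) = 0; u(5) = 4; u(6) = 4; u(7) = 2; u(8) = 0; u(9) = 2; u(10) = 2.
Since (u(9), u(10)) = (u(1), u(2)) = (2, 2) (two consecutive terms determine the rest), the sequence is periodic with period 8.
The value 2 first appears (with n ≥ 3) at u(7).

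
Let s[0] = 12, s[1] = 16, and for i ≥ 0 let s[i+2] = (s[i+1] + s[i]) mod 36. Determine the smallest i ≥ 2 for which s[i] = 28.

We have s[0] = 12, s[1] = 16, s[2] = 28, s[3] = 8, s[4] = 0, s[5] = 8, s[6] = 8, s[7] = 16, s[8] = 24, s[9] = 4, s[10] = 28, s[11] = 32, s[12] = 24, s[13] = 20, s[14] = 8, s[15] = 28, s[16] = 0, s[17] = 28, s[18] = 28, s[19] = 20, s[20] = 12, s[21] = 32, s[22] = 8, s[23] = 4, s[24] = 12, s[25] = 16.
The sequence repeats with period 24.
The value 28 first appears (with i ≥ 2) at s[2].

2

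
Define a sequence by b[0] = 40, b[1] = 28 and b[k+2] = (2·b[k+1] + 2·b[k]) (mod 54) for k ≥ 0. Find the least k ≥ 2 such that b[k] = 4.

3

b[0] = 40; b[1] = 28; b[2] = 28; b[3] = 4; b[4] = 10; b[5] = 28; b[6] = 22; b[7] = 46; b[8] = 28; b[9] = 40; b[10] = 28.
Since (b[9], b[10]) = (b[0], b[1]) = (40, 28) (two consecutive terms determine the rest), the sequence is periodic with period 9.
The value 4 first appears (with k ≥ 2) at b[3].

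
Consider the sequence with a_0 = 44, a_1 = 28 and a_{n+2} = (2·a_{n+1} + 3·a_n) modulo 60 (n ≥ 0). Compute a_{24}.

44

a_0 = 44; a_1 = 28; a_2 = 8; a_3 = 40; a_4 = 44; a_5 = 28.
The sequence repeats with period 4.
(24 - 0) mod 4 = 0, so a_{24} = a_0 = 44.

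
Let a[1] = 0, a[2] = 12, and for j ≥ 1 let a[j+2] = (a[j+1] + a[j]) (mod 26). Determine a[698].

24

Computing terms: a[1] = 0, a[2] = 12, a[3] = 12, a[4] = 24, a[5] = 10, a[6] = 8, a[7] = 18, a[8] = 0, a[9] = 18, a[10] = 18, a[11] = 10, a[12] = 2, a[13] = 12, a[14] = 14, a[15] = 0, a[16] = 14, a[17] = 14, a[18] = 2, a[19] = 16, a[20] = 18, a[21] = 8, a[22] = 0, a[23] = 8, a[24] = 8, a[25] = 16, a[26] = 24, a[27] = 14, a[28] = 12, a[29] = 0, a[30] = 12.
The sequence repeats with period 28.
So a[698] = a[1 + ((698-1) mod 28)] = a[26] = 24.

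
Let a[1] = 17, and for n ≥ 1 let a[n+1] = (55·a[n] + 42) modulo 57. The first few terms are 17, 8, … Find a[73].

Listing terms: a[1] = 17, a[2] = 8, a[3] = 26, a[4] = 47, a[5] = 5, a[6] = 32, a[7] = 35, a[8] = 29, a[9] = 41, a[10] = 17.
Since a[10] = a[1] = 17, the sequence is periodic with period 9.
(73 - 1) mod 9 = 0, so a[73] = a[1] = 17.

17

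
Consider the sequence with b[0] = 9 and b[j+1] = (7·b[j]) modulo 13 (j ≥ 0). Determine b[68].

1

Computing terms: b[0] = 9,  b[1] = 11,  b[2] = 12,  b[3] = 6,  b[4] = 3,  b[5] = 8,  b[6] = 4,  b[7] = 2,  b[8] = 1,  b[9] = 7,  b[10] = 10,  b[11] = 5,  b[12] = 9.
The sequence repeats with period 12.
So b[68] = b[0 + ((68-0) mod 12)] = b[8] = 1.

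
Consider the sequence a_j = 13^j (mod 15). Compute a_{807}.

Listing terms: a_1 = 13, a_2 = 4, a_3 = 7, a_4 = 1, a_5 = 13.
The sequence repeats with period 4.
(807 - 1) mod 4 = 2, so a_{807} = a_3 = 7.

7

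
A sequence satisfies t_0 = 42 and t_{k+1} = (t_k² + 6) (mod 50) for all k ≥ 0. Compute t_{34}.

20

t_0 = 42, t_1 = 20, t_2 = 6, t_3 = 42.
The sequence repeats with period 3.
(34 - 0) mod 3 = 1, so t_{34} = t_1 = 20.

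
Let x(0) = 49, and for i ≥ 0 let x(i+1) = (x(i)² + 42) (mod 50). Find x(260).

21

We have x(0) = 49; x(1) = 43; x(2) = 41; x(3) = 23; x(4) = 21; x(5) = 33; x(6) = 31; x(7) = 3; x(8) = 1; x(9) = 43.
Since x(9) = x(1) = 43, the sequence is eventually periodic: after a pre-period of length 1 it cycles with period 8.
For i ≥ 1, x(i) depends only on (i - 1) mod 8. (260 - 1) mod 8 = 3, so x(260) = x(4) = 21.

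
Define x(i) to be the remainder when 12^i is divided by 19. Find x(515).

8

Computing terms: x(1) = 12,  x(2) = 11,  x(3) = 18,  x(4) = 7,  x(5) = 8,  x(6) = 1,  x(7) = 12.
Since x(7) = x(1) = 12, the sequence is periodic with period 6.
So x(515) = x(1 + ((515-1) mod 6)) = x(5) = 8.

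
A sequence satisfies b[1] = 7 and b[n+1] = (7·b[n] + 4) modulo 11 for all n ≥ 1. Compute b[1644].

We have b[1] = 7; b[2] = 9; b[3] = 1; b[4] = 0; b[5] = 4; b[6] = 10; b[7] = 8; b[8] = 5; b[9] = 6; b[10] = 2; b[11] = 7.
The sequence repeats with period 10.
(1644 - 1) mod 10 = 3, so b[1644] = b[4] = 0.

0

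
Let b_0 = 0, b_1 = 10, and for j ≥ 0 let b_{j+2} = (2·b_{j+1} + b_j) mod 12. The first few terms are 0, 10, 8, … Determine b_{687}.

Listing terms: b_0 = 0; b_1 = 10; b_2 = 8; b_3 = 2; b_4 = 0; b_5 = 2; b_6 = 4; b_7 = 10; b_8 = 0; b_9 = 10.
The sequence repeats with period 8.
(687 - 0) mod 8 = 7, so b_{687} = b_7 = 10.

10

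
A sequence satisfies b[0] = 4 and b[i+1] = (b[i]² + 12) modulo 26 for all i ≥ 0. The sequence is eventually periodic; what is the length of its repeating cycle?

We have b[0] = 4, b[1] = 2, b[2] = 16, b[3] = 8, b[4] = 24, b[5] = 16.
Since b[5] = b[2] = 16, the sequence is eventually periodic: after a pre-period of length 2 it cycles with period 3.

3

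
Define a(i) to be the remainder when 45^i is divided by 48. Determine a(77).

45

We have a(1) = 45, a(2) = 9, a(3) = 21, a(4) = 33, a(5) = 45.
Since a(5) = a(1) = 45, the sequence is periodic with period 4.
(77 - 1) mod 4 = 0, so a(77) = a(1) = 45.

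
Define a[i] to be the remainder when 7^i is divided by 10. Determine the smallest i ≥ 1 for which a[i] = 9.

2

Listing terms: a[0] = 1, a[1] = 7, a[2] = 9, a[3] = 3, a[4] = 1.
Since a[4] = a[0] = 1, the sequence is periodic with period 4.
The value 9 first appears (with i ≥ 1) at a[2].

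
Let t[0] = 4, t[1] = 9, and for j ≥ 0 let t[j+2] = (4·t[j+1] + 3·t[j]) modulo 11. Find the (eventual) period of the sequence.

t[0] = 4, t[1] = 9, t[2] = 4, t[3] = 10, t[4] = 8, t[5] = 7, t[6] = 8, t[7] = 9, t[8] = 5, t[9] = 3, t[10] = 5, t[11] = 7, t[12] = 10, t[13] = 6, t[14] = 10, t[15] = 3, t[16] = 9, t[17] = 1, t[18] = 9, t[19] = 6, t[20] = 7, t[21] = 2, t[22] = 7, t[23] = 1, t[24] = 3, t[25] = 4, t[26] = 3, t[27] = 2, t[28] = 6, t[29] = 8, t[30] = 6, t[31] = 4, t[32] = 1, t[33] = 5, t[34] = 1, t[35] = 8, t[36] = 2, t[37] = 10, t[38] = 2, t[39] = 5, t[40] = 4, t[41] = 9.
Since (t[40], t[41]) = (t[0], t[1]) = (4, 9) (two consecutive terms determine the rest), the sequence is periodic with period 40.

40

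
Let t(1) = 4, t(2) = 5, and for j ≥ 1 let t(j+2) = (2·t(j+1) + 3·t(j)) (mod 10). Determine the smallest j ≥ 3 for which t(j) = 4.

5

Listing terms: t(1) = 4,  t(2) = 5,  t(3) = 2,  t(4) = 9,  t(5) = 4,  t(6) = 5.
The sequence repeats with period 4.
The value 4 next appears (with j ≥ 3) at t(5).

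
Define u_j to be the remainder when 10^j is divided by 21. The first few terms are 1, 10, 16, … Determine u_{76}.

u_0 = 1; u_1 = 10; u_2 = 16; u_3 = 13; u_4 = 4; u_5 = 19; u_6 = 1.
The sequence repeats with period 6.
(76 - 0) mod 6 = 4, so u_{76} = u_4 = 4.

4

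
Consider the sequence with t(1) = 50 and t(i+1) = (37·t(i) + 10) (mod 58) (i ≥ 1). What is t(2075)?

42

We have t(1) = 50,  t(2) = 4,  t(3) = 42,  t(4) = 56,  t(5) = 52,  t(6) = 20,  t(7) = 54,  t(8) = 36,  t(9) = 8,  t(10) = 16,  t(11) = 22,  t(12) = 12,  t(13) = 48,  t(14) = 46,  t(15) = 30,  t(16) = 18,  t(17) = 38,  t(18) = 24,  t(19) = 28,  t(20) = 2,  t(21) = 26,  t(22) = 44,  t(23) = 14,  t(24) = 6,  t(25) = 0,  t(26) = 10,  t(27) = 32,  t(28) = 34,  t(29) = 50.
Since t(29) = t(1) = 50, the sequence is periodic with period 28.
So t(2075) = t(1 + ((2075-1) mod 28)) = t(3) = 42.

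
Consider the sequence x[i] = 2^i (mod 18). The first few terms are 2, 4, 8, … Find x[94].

Computing terms: x[1] = 2,  x[2] = 4,  x[3] = 8,  x[4] = 16,  x[5] = 14,  x[6] = 10,  x[7] = 2.
Since x[7] = x[1] = 2, the sequence is periodic with period 6.
So x[94] = x[1 + ((94-1) mod 6)] = x[4] = 16.

16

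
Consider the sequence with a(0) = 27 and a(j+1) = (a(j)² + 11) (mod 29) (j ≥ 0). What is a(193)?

a(0) = 27, a(1) = 15, a(2) = 4, a(3) = 27.
The sequence repeats with period 3.
(193 - 0) mod 3 = 1, so a(193) = a(1) = 15.

15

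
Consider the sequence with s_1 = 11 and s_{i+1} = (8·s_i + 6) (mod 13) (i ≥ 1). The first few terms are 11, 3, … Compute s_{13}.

11

Computing terms: s_1 = 11; s_2 = 3; s_3 = 4; s_4 = 12; s_5 = 11.
The sequence repeats with period 4.
So s_{13} = s_{1 + ((13-1) mod 4)} = s_1 = 11.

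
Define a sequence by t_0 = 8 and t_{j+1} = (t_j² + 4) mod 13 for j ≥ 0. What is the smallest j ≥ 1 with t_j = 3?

1

t_0 = 8,  t_1 = 3,  t_2 = 0,  t_3 = 4,  t_4 = 7,  t_5 = 1,  t_6 = 5,  t_7 = 3.
Since t_7 = t_1 = 3, the sequence is eventually periodic: after a pre-period of length 1 it cycles with period 6.
The value 3 first appears (with j ≥ 1) at t_1.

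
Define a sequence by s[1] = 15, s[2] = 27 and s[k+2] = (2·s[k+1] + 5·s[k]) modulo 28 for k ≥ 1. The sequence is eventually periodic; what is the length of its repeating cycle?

24

s[1] = 15,  s[2] = 27,  s[3] = 17,  s[4] = 1,  s[5] = 3,  s[6] = 11,  s[7] = 9,  s[8] = 17,  s[9] = 23,  s[10] = 19,  s[11] = 13,  s[12] = 9,  s[13] = 27,  s[14] = 15,  s[15] = 25,  s[16] = 13,  s[17] = 11,  s[18] = 3,  s[19] = 5,  s[20] = 25,  s[21] = 19,  s[22] = 23,  s[23] = 1,  s[24] = 5,  s[25] = 15,  s[26] = 27.
Since (s[25], s[26]) = (s[1], s[2]) = (15, 27) (two consecutive terms determine the rest), the sequence is periodic with period 24.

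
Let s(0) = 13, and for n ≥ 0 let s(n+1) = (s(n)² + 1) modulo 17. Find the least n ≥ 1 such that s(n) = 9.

5

Listing terms: s(0) = 13, s(1) = 0, s(2) = 1, s(3) = 2, s(4) = 5, s(5) = 9, s(6) = 14, s(7) = 10, s(8) = 16, s(9) = 2.
Since s(9) = s(3) = 2, the sequence is eventually periodic: after a pre-period of length 3 it cycles with period 6.
The value 9 first appears (with n ≥ 1) at s(5).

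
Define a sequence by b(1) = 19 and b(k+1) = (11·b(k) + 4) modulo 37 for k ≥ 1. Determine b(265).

Computing terms: b(1) = 19,  b(2) = 28,  b(3) = 16,  b(4) = 32,  b(5) = 23,  b(6) = 35,  b(7) = 19.
Since b(7) = b(1) = 19, the sequence is periodic with period 6.
(265 - 1) mod 6 = 0, so b(265) = b(1) = 19.

19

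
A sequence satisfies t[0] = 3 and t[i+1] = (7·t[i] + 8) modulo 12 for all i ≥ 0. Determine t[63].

9

t[0] = 3,  t[1] = 5,  t[2] = 7,  t[3] = 9,  t[4] = 11,  t[5] = 1,  t[6] = 3.
The sequence repeats with period 6.
So t[63] = t[0 + ((63-0) mod 6)] = t[3] = 9.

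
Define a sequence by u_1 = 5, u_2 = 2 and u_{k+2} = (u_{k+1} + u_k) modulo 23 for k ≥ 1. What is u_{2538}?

13

We have u_1 = 5, u_2 = 2, u_3 = 7, u_4 = 9, u_5 = 16, u_6 = 2, u_7 = 18, u_8 = 20, u_9 = 15, u_{10} = 12, u_{11} = 4, u_{12} = 16, u_{13} = 20, u_{14} = 13, u_{15} = 10, u_{16} = 0, u_{17} = 10, u_{18} = 10, u_{19} = 20, u_{20} = 7, u_{21} = 4, u_{22} = 11, u_{23} = 15, u_{24} = 3, u_{25} = 18, u_{26} = 21, u_{27} = 16, u_{28} = 14, u_{29} = 7, u_{30} = 21, u_{31} = 5, u_{32} = 3, u_{33} = 8, u_{34} = 11, u_{35} = 19, u_{36} = 7, u_{37} = 3, u_{38} = 10, u_{39} = 13, u_{40} = 0, u_{41} = 13, u_{42} = 13, u_{43} = 3, u_{44} = 16, u_{45} = 19, u_{46} = 12, u_{47} = 8, u_{48} = 20, u_{49} = 5, u_{50} = 2.
The sequence repeats with period 48.
So u_{2538} = u_{1 + ((2538-1) mod 48)} = u_{42} = 13.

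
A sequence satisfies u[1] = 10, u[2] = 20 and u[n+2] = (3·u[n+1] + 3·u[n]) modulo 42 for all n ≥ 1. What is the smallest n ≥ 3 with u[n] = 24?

6

Computing terms: u[1] = 10,  u[2] = 20,  u[3] = 6,  u[4] = 36,  u[5] = 0,  u[6] = 24,  u[7] = 30,  u[8] = 36,  u[9] = 30,  u[10] = 30,  u[11] = 12,  u[12] = 0,  u[13] = 36,  u[14] = 24,  u[15] = 12,  u[16] = 24,  u[17] = 24,  u[18] = 18,  u[19] = 0,  u[20] = 12,  u[21] = 36,  u[22] = 18,  u[23] = 36,  u[24] = 36,  u[25] = 6,  u[26] = 0,  u[27] = 18,  u[28] = 12,  u[29] = 6,  u[30] = 12,  u[31] = 12,  u[32] = 30,  u[33] = 0,  u[34] = 6,  u[35] = 18,  u[36] = 30,  u[37] = 18,  u[38] = 18,  u[39] = 24,  u[40] = 0,  u[41] = 30,  u[42] = 6,  u[43] = 24,  u[44] = 6,  u[45] = 6,  u[46] = 36.
Since (u[45], u[46]) = (u[3], u[4]) = (6, 36) (two consecutive terms determine the rest), the sequence is eventually periodic: after a pre-period of length 2 it cycles with period 42.
The value 24 first appears (with n ≥ 3) at u[6].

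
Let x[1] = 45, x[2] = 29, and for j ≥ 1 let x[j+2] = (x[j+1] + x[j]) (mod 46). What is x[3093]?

Computing terms: x[1] = 45, x[2] = 29, x[3] = 28, x[4] = 11, x[5] = 39, x[6] = 4, x[7] = 43, x[8] = 1, x[9] = 44, x[10] = 45, x[11] = 43, x[12] = 42, x[13] = 39, x[14] = 35, x[15] = 28, x[16] = 17, x[17] = 45, x[18] = 16, x[19] = 15, x[20] = 31, x[21] = 0, x[22] = 31, x[23] = 31, x[24] = 16, x[25] = 1, x[26] = 17, x[27] = 18, x[28] = 35, x[29] = 7, x[30] = 42, x[31] = 3, x[32] = 45, x[33] = 2, x[34] = 1, x[35] = 3, x[36] = 4, x[37] = 7, x[38] = 11, x[39] = 18, x[40] = 29, x[41] = 1, x[42] = 30, x[43] = 31, x[44] = 15, x[45] = 0, x[46] = 15, x[47] = 15, x[48] = 30, x[49] = 45, x[50] = 29.
The sequence repeats with period 48.
So x[3093] = x[1 + ((3093-1) mod 48)] = x[21] = 0.

0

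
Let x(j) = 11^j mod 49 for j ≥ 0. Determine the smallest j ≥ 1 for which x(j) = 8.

Computing terms: x(0) = 1,  x(1) = 11,  x(2) = 23,  x(3) = 8,  x(4) = 39,  x(5) = 37,  x(6) = 15,  x(7) = 18,  x(8) = 2,  x(9) = 22,  x(10) = 46,  x(11) = 16,  x(12) = 29,  x(13) = 25,  x(14) = 30,  x(15) = 36,  x(16) = 4,  x(17) = 44,  x(18) = 43,  x(19) = 32,  x(20) = 9,  x(21) = 1.
The sequence repeats with period 21.
The value 8 first appears (with j ≥ 1) at x(3).

3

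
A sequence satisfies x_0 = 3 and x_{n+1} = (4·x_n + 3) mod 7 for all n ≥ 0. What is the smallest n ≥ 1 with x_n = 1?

1

We have x_0 = 3,  x_1 = 1,  x_2 = 0,  x_3 = 3.
Since x_3 = x_0 = 3, the sequence is periodic with period 3.
The value 1 first appears (with n ≥ 1) at x_1.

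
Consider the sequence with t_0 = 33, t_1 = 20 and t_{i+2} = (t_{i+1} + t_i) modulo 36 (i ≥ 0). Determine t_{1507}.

We have t_0 = 33, t_1 = 20, t_2 = 17, t_3 = 1, t_4 = 18, t_5 = 19, t_6 = 1, t_7 = 20, t_8 = 21, t_9 = 5, t_{10} = 26, t_{11} = 31, t_{12} = 21, t_{13} = 16, t_{14} = 1, t_{15} = 17, t_{16} = 18, t_{17} = 35, t_{18} = 17, t_{19} = 16, t_{20} = 33, t_{21} = 13, t_{22} = 10, t_{23} = 23, t_{24} = 33, t_{25} = 20.
The sequence repeats with period 24.
So t_{1507} = t_{0 + ((1507-0) mod 24)} = t_{19} = 16.

16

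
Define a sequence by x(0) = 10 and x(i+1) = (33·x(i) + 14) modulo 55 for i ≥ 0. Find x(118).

Listing terms: x(0) = 10, x(1) = 14, x(2) = 36, x(3) = 47, x(4) = 25, x(5) = 14.
Since x(5) = x(1) = 14, the sequence is eventually periodic: after a pre-period of length 1 it cycles with period 4.
For i ≥ 1, x(i) depends only on (i - 1) mod 4. (118 - 1) mod 4 = 1, so x(118) = x(2) = 36.

36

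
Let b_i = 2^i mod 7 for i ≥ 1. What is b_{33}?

We have b_1 = 2,  b_2 = 4,  b_3 = 1,  b_4 = 2.
The sequence repeats with period 3.
So b_{33} = b_{1 + ((33-1) mod 3)} = b_3 = 1.

1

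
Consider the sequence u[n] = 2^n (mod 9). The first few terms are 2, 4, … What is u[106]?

7

We have u[1] = 2, u[2] = 4, u[3] = 8, u[4] = 7, u[5] = 5, u[6] = 1, u[7] = 2.
The sequence repeats with period 6.
(106 - 1) mod 6 = 3, so u[106] = u[4] = 7.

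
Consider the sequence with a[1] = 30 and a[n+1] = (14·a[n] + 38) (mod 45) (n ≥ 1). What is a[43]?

a[1] = 30,  a[2] = 8,  a[3] = 15,  a[4] = 23,  a[5] = 0,  a[6] = 38,  a[7] = 30.
The sequence repeats with period 6.
So a[43] = a[1 + ((43-1) mod 6)] = a[1] = 30.

30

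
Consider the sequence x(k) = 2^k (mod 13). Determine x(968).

9

x(0) = 1; x(1) = 2; x(2) = 4; x(3) = 8; x(4) = 3; x(5) = 6; x(6) = 12; x(7) = 11; x(8) = 9; x(9) = 5; x(10) = 10; x(11) = 7; x(12) = 1.
The sequence repeats with period 12.
(968 - 0) mod 12 = 8, so x(968) = x(8) = 9.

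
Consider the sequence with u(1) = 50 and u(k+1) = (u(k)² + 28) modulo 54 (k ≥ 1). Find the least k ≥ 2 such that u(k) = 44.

Computing terms: u(1) = 50; u(2) = 44; u(3) = 20; u(4) = 50.
The sequence repeats with period 3.
The value 44 first appears (with k ≥ 2) at u(2).

2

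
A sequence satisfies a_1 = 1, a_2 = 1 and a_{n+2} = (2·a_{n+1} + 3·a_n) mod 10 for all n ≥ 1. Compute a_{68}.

Listing terms: a_1 = 1,  a_2 = 1,  a_3 = 5,  a_4 = 3,  a_5 = 1,  a_6 = 1.
Since (a_5, a_6) = (a_1, a_2) = (1, 1) (two consecutive terms determine the rest), the sequence is periodic with period 4.
(68 - 1) mod 4 = 3, so a_{68} = a_4 = 3.

3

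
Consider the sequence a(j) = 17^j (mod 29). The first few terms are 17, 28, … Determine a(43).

Computing terms: a(1) = 17, a(2) = 28, a(3) = 12, a(4) = 1, a(5) = 17.
The sequence repeats with period 4.
(43 - 1) mod 4 = 2, so a(43) = a(3) = 12.

12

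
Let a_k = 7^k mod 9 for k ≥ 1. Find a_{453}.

1

We have a_1 = 7, a_2 = 4, a_3 = 1, a_4 = 7.
The sequence repeats with period 3.
(453 - 1) mod 3 = 2, so a_{453} = a_3 = 1.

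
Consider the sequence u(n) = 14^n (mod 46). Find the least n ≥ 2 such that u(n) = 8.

16

u(1) = 14; u(2) = 12; u(3) = 30; u(4) = 6; u(5) = 38; u(6) = 26; u(7) = 42; u(8) = 36; u(9) = 44; u(10) = 18; u(11) = 22; u(12) = 32; u(13) = 34; u(14) = 16; u(15) = 40; u(16) = 8; u(17) = 20; u(18) = 4; u(19) = 10; u(20) = 2; u(21) = 28; u(22) = 24; u(23) = 14.
Since u(23) = u(1) = 14, the sequence is periodic with period 22.
The value 8 first appears (with n ≥ 2) at u(16).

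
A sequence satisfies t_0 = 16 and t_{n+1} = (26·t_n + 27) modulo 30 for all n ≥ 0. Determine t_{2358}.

Listing terms: t_0 = 16; t_1 = 23; t_2 = 25; t_3 = 17; t_4 = 19; t_5 = 11; t_6 = 13; t_7 = 5; t_8 = 7; t_9 = 29; t_{10} = 1; t_{11} = 23.
Since t_{11} = t_1 = 23, the sequence is eventually periodic: after a pre-period of length 1 it cycles with period 10.
For n ≥ 1, t_n depends only on (n - 1) mod 10. (2358 - 1) mod 10 = 7, so t_{2358} = t_8 = 7.

7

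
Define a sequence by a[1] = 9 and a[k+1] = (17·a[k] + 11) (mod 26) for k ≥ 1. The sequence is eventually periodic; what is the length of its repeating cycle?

Listing terms: a[1] = 9; a[2] = 8; a[3] = 17; a[4] = 14; a[5] = 15; a[6] = 6; a[7] = 9.
Since a[7] = a[1] = 9, the sequence is periodic with period 6.

6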